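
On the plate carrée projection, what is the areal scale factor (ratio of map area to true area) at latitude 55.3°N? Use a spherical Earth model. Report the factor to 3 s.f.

1.76

Plate carrée maps x = Rλ, y = Rφ. The meridian scale is h = 1 and the parallel scale is k = 1/cos φ = sec φ.
Areal scale = h·k = 1 × sec φ; at 55.3°, h = 1.000, k = 1.757, so h·k = 1.757.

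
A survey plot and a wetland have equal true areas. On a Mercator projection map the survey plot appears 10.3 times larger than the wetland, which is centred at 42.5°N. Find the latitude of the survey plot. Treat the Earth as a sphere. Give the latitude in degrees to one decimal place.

For equal true areas on Mercator, apparent areas scale as sec²φ, so the ratio is cos²φ₂ / cos²φ₁.
cos²φ₂ / cos²φ₁ = 10.3  ⇒  cos φ₁ = cos 42.5° / √10.3 = 0.7373/3.209 = 0.2297.
φ₁ = arccos(0.2297) ≈ 76.7°.

76.7°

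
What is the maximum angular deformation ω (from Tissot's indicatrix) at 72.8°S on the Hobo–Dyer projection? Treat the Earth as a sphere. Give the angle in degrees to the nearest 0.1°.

The Hobo–Dyer projection is cylindrical equal-area with φ₀ = 37.5°. For cylindrical equal-area with standard parallel φ₀, h = cos φ / cos φ₀ and k = cos φ₀ / cos φ, so h·k = 1.
At 72.8°: h = 0.3727, k = 2.683; principal scales a = 2.683, b = 0.3727.
sin(ω/2) = (a − b)/(a + b) = 2.310/3.056 = 0.7560, so ω = 2 arcsin(0.7560) ≈ 98.2°.

98.2°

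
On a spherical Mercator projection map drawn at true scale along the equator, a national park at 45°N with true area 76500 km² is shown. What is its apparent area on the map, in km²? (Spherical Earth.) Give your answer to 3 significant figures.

For Mercator, h = k = sec φ (a conformal cylindrical projection has a single point scale, 1/cos φ).
Areal scale = k² = sec²φ = 1/cos²(45°) = 1/0.7071² = 2.000.
Apparent area = 76500 × 2.000 ≈ 153000 km².

153000 km²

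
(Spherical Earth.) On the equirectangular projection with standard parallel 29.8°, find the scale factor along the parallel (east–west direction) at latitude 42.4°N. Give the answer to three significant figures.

The equidistant cylindrical projection with φ₀ = 29.8° has h = 1 (meridians true) and k = cos φ₀ / cos φ along parallels.
k = cos 29.8° / cos 42.4° = 0.8678/0.7385 = 1.175.

1.18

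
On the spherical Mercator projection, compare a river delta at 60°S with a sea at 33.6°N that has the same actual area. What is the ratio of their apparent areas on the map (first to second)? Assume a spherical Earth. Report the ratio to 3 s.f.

On Mercator, area is exaggerated by sec²φ = 1/cos²φ.
At 60°: sec²(60°) = 1/0.5000² = 4.000.
At 33.6°: sec²(33.6°) = 1/0.8329² = 1.441.
Ratio = 4.000/1.441 = cos²(33.6°)/cos²(60°) ≈ 2.78.

2.78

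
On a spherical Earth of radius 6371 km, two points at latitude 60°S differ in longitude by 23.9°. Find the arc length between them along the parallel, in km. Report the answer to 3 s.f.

1330 km

Arc length along a parallel = R cos φ · Δλ (with Δλ in radians).
= 6371 × cos 60° × (23.9° × π/180) = 6371 × 0.5000 × 0.4171 ≈ 1330 km.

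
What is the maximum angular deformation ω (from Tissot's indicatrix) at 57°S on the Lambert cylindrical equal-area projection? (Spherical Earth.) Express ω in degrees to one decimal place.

65.7°

The Lambert cylindrical equal-area projection is the cylindrical equal-area projection with its standard parallel at the equator (φ₀ = 0). For cylindrical equal-area with standard parallel φ₀, h = cos φ / cos φ₀ and k = cos φ₀ / cos φ, so h·k = 1.
At 57°: h = 0.5446, k = 1.836; principal scales a = 1.836, b = 0.5446.
sin(ω/2) = (a − b)/(a + b) = 1.291/2.381 = 0.5425, so ω = 2 arcsin(0.5425) ≈ 65.7°.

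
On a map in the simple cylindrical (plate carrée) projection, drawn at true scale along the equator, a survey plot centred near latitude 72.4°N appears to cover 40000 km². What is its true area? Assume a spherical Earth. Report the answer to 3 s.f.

Plate carrée maps x = Rλ, y = Rφ. The meridian scale is h = 1 and the parallel scale is k = 1/cos φ = sec φ.
Areal scale = h·k = 1 × sec φ; at 72.4°, h = 1.000, k = 3.307, so h·k = 3.307.
True area = apparent / (areal scale) = 40000 / 3.307 ≈ 12100 km².

12100 km²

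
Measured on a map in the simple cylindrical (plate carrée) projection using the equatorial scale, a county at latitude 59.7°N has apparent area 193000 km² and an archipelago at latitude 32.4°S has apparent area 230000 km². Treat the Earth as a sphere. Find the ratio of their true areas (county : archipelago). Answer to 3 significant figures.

Plate carrée has h = 1 and k = sec φ, giving areal scale sec φ; true area = (apparent area) · cos φ.
True area of county: 193000 × cos(59.7°) = 193000 × 0.5045 = 97370 km².
True area of archipelago: 230000 × cos(32.4°) = 230000 × 0.8443 = 194200 km².
Ratio = 97370 / 194200 ≈ 0.501.

0.501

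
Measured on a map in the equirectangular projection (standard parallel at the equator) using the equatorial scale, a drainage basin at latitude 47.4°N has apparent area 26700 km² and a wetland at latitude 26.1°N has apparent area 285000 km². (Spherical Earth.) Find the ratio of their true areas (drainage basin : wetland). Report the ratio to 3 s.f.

On the plate carrée, areal scale = h·k = 1 × sec φ, so true area = apparent × cos φ.
True area of drainage basin: 26700 × cos(47.4°) = 26700 × 0.6769 = 18070 km².
True area of wetland: 285000 × cos(26.1°) = 285000 × 0.8980 = 255900 km².
Ratio = 18070 / 255900 ≈ 0.0706.

0.0706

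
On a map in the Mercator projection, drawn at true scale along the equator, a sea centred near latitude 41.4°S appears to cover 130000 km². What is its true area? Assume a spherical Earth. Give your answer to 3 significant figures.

The Mercator projection is conformal; its linear scale factor is the same in every direction and equals sec φ = 1/cos φ.
Areal scale = k² = sec²φ = 1/cos²(41.4°) = 1/0.7501² = 1.777.
True area = apparent / (areal scale) = 130000 / 1.777 ≈ 73100 km².

73100 km²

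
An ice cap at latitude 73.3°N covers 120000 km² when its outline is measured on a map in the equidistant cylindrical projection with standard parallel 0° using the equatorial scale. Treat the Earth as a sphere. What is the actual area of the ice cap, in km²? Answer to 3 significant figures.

In the plate carrée (x = Rλ, y = Rφ), meridians are true-scale (h = 1) and parallels are stretched by k = sec φ.
Areal scale = h·k = 1 × sec φ; at 73.3°, h = 1.000, k = 3.480, so h·k = 3.480.
True area = apparent / (areal scale) = 120000 / 3.480 ≈ 34500 km².

34500 km²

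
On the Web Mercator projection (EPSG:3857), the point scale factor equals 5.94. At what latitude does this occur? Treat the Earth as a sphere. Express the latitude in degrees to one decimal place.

Mercator scale is k = sec φ = 1/cos φ.
1/cos φ = 5.94  ⇒  cos φ = 0.1684  ⇒  φ = arccos(0.1684) ≈ 80.3°.

80.3°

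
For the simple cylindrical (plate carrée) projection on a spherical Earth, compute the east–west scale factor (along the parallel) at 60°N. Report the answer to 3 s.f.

In the plate carrée (x = Rλ, y = Rφ), meridians are true-scale (h = 1) and parallels are stretched by k = sec φ.
k = 1/cos 60° = 1/0.5000 = 2.000.

2.00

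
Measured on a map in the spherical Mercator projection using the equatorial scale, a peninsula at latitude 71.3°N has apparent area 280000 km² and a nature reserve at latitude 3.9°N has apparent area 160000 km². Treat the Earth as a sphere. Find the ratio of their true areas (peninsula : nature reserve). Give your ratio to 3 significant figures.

0.181

Since Mercator area scale is 1/cos²φ, the true area equals the apparent area multiplied by cos²φ.
True area of peninsula: 280000 × cos²(71.3°) = 280000 × 0.1028 = 28780 km².
True area of nature reserve: 160000 × cos²(3.9°) = 160000 × 0.9954 = 159300 km².
Ratio = 28780 / 159300 ≈ 0.181.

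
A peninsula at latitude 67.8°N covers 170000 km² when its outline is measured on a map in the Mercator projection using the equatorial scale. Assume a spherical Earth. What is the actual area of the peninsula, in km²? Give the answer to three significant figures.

24300 km²

Mercator is conformal, so the point scale is isotropic: h = k = sec φ = 1/cos φ.
Areal scale = k² = sec²φ = 1/cos²(67.8°) = 1/0.3778² = 7.005.
True area = apparent / (areal scale) = 170000 / 7.005 ≈ 24300 km².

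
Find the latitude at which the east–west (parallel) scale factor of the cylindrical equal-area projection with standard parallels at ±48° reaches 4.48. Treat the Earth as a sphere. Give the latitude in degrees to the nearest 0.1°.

81.4°

A cylindrical equal-area projection with standard parallel φ₀ has meridian scale h = cos φ / cos φ₀ and parallel scale k = cos φ₀ / cos φ (so areas are preserved, h·k = 1).
k = cos φ₀ / cos φ = 4.48  ⇒  cos φ = cos 48° / 4.48 = 0.1494.
φ = arccos(0.1494) ≈ 81.4°.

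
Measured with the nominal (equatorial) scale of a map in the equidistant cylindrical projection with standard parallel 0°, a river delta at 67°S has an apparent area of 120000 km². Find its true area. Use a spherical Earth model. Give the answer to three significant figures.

46900 km²

For the equirectangular projection with φ₀ = 0 (plate carrée), h = 1 along meridians and k = sec φ along parallels.
Areal scale = h·k = 1 × sec φ; at 67°, h = 1.000, k = 2.559, so h·k = 2.559.
True area = apparent / (areal scale) = 120000 / 2.559 ≈ 46900 km².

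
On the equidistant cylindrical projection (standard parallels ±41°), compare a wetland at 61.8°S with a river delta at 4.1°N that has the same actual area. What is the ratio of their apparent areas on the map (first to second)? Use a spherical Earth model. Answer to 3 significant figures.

2.11

With standard parallel φ₀ = 41°, the equirectangular projection gives x = Rλ cos φ₀, y = Rφ, so h = 1 and k = cos 41° / cos φ.
Areal scale at 61.8°: h·k = 1.000 × 1.597 = 1.597.
Areal scale at 4.1°: h·k = 1.000 × 0.7566 = 0.7566.
Ratio = 1.597/0.7566 ≈ 2.11.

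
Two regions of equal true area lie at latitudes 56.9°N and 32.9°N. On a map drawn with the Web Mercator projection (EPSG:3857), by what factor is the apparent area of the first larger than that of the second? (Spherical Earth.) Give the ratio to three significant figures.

2.36

Mercator areal scale is sec²φ.
At 56.9°: sec²(56.9°) = 1/0.5461² = 3.353.
At 32.9°: sec²(32.9°) = 1/0.8396² = 1.419.
Ratio = 3.353/1.419 = cos²(32.9°)/cos²(56.9°) ≈ 2.36.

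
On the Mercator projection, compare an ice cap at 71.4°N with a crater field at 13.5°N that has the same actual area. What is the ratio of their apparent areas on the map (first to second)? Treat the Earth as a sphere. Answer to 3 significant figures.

9.29

Mercator is conformal with k = sec φ, so areal scale = k² = sec²φ.
At 71.4°: sec²(71.4°) = 1/0.3190² = 9.829.
At 13.5°: sec²(13.5°) = 1/0.9724² = 1.058.
Ratio = 9.829/1.058 = cos²(13.5°)/cos²(71.4°) ≈ 9.29.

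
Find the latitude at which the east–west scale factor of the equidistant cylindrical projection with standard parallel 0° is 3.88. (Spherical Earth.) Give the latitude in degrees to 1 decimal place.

75.1°

Plate carrée: h = 1, k = sec φ along parallels.
sec φ = 3.88  ⇒  cos φ = 0.2577  ⇒  φ ≈ 75.1°.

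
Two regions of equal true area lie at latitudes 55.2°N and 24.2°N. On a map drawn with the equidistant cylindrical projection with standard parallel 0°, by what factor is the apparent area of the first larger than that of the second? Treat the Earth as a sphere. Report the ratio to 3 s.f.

1.60

In the plate carrée (x = Rλ, y = Rφ), meridians are true-scale (h = 1) and parallels are stretched by k = sec φ.
Areal scale at 55.2°: h·k = 1.000 × 1.752 = 1.752.
Areal scale at 24.2°: h·k = 1.000 × 1.096 = 1.096.
Ratio = 1.752/1.096 ≈ 1.60.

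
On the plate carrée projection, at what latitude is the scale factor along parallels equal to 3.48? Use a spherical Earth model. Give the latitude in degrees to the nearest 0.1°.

Plate carrée: h = 1, k = sec φ along parallels.
sec φ = 3.48  ⇒  cos φ = 0.2874  ⇒  φ ≈ 73.3°.

73.3°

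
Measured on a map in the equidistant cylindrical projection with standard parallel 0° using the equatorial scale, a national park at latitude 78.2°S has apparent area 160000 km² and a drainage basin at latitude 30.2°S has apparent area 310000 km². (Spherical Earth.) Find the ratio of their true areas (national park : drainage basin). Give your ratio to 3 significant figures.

Plate carrée has h = 1 and k = sec φ, giving areal scale sec φ; true area = (apparent area) · cos φ.
True area of national park: 160000 × cos(78.2°) = 160000 × 0.2045 = 32720 km².
True area of drainage basin: 310000 × cos(30.2°) = 310000 × 0.8643 = 267900 km².
Ratio = 32720 / 267900 ≈ 0.122.

0.122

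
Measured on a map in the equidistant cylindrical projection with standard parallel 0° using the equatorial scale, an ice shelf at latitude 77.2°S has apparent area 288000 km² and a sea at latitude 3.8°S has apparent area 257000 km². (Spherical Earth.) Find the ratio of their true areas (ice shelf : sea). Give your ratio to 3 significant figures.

On the plate carrée, areal scale = h·k = 1 × sec φ, so true area = apparent × cos φ.
True area of ice shelf: 288000 × cos(77.2°) = 288000 × 0.2215 = 63810 km².
True area of sea: 257000 × cos(3.8°) = 257000 × 0.9978 = 256400 km².
Ratio = 63810 / 256400 ≈ 0.249.

0.249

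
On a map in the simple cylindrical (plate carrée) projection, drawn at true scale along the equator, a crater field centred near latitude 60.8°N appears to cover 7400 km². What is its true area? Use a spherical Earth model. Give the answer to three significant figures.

In the plate carrée (x = Rλ, y = Rφ), meridians are true-scale (h = 1) and parallels are stretched by k = sec φ.
Areal scale = h·k = 1 × sec φ; at 60.8°, h = 1.000, k = 2.050, so h·k = 2.050.
True area = apparent / (areal scale) = 7400 / 2.050 ≈ 3610 km².

3610 km²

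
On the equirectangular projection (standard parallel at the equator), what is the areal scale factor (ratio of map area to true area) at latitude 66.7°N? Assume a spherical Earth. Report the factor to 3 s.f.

2.53

In the plate carrée (x = Rλ, y = Rφ), meridians are true-scale (h = 1) and parallels are stretched by k = sec φ.
Areal scale = h·k = 1 × sec φ; at 66.7°, h = 1.000, k = 2.528, so h·k = 2.528.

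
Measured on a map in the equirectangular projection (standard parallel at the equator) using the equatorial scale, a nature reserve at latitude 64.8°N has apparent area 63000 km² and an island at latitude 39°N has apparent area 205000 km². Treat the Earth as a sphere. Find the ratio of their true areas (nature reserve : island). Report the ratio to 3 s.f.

On the plate carrée, areal scale = h·k = 1 × sec φ, so true area = apparent × cos φ.
True area of nature reserve: 63000 × cos(64.8°) = 63000 × 0.4258 = 26820 km².
True area of island: 205000 × cos(39°) = 205000 × 0.7771 = 159300 km².
Ratio = 26820 / 159300 ≈ 0.168.

0.168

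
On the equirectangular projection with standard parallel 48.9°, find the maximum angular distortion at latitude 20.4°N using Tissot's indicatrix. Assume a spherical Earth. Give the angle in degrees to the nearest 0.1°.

20.2°

The equidistant cylindrical projection with φ₀ = 48.9° has h = 1 (meridians true) and k = cos φ₀ / cos φ along parallels.
At 20.4°: h = 1.000, k = 0.7014; principal scales a = 1.000, b = 0.7014.
sin(ω/2) = (a − b)/(a + b) = 0.2986/1.701 = 0.1755, so ω = 2 arcsin(0.1755) ≈ 20.2°.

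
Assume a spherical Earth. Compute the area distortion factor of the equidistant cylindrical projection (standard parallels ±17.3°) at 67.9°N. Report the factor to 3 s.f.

In the equirectangular projection with standard parallel φ₀ = 17.3° (x = Rλ cos φ₀, y = Rφ), meridians are true-scale (h = 1) and the parallel scale is k = cos φ₀ / cos φ.
Areal scale = h·k = 1 × cos φ₀ / cos φ; at 67.9°, h = 1.000, k = 2.538, so h·k = 2.538.

2.54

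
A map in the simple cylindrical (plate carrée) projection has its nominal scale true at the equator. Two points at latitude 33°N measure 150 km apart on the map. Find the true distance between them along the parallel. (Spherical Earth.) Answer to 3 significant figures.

For the equirectangular projection with φ₀ = 0 (plate carrée), h = 1 along meridians and k = sec φ along parallels.
Along the parallel at 33°, map distances are exaggerated by k = sec 33° = 1.192.
True distance = 150 / 1.192 = 150 × cos 33° ≈ 126 km.

126 km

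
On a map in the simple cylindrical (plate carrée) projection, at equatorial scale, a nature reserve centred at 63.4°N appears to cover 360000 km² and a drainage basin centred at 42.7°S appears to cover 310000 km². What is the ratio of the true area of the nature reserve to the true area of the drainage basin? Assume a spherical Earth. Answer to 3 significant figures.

0.708

On the plate carrée, areal scale = h·k = 1 × sec φ, so true area = apparent × cos φ.
True area of nature reserve: 360000 × cos(63.4°) = 360000 × 0.4478 = 161200 km².
True area of drainage basin: 310000 × cos(42.7°) = 310000 × 0.7349 = 227800 km².
Ratio = 161200 / 227800 ≈ 0.708.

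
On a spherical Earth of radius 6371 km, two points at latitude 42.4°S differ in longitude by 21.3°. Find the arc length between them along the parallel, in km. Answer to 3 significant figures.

1750 km

Arc length along a parallel = R cos φ · Δλ (with Δλ in radians).
= 6371 × cos 42.4° × (21.3° × π/180) = 6371 × 0.7385 × 0.3718 ≈ 1750 km.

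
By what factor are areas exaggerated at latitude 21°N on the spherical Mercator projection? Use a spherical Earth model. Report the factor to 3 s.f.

1.15

The Mercator projection is conformal; its linear scale factor is the same in every direction and equals sec φ = 1/cos φ.
Areal scale = k² = sec²φ = 1/cos²(21°) = 1/0.9336² = 1.147.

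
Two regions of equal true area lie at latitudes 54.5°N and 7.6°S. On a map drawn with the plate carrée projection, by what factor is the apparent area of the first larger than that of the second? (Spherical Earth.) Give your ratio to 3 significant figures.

For the equirectangular projection with φ₀ = 0 (plate carrée), h = 1 along meridians and k = sec φ along parallels.
Areal scale at 54.5°: h·k = 1.000 × 1.722 = 1.722.
Areal scale at 7.6°: h·k = 1.000 × 1.009 = 1.009.
Ratio = 1.722/1.009 ≈ 1.71.

1.71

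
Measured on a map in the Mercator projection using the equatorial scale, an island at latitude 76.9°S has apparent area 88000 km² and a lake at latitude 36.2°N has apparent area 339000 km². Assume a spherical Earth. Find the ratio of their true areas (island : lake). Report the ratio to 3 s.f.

Mercator's areal exaggeration is sec²φ; hence true area = (apparent area) · cos²φ.
True area of island: 88000 × cos²(76.9°) = 88000 × 0.05137 = 4521 km².
True area of lake: 339000 × cos²(36.2°) = 339000 × 0.6512 = 220800 km².
Ratio = 4521 / 220800 ≈ 0.0205.

0.0205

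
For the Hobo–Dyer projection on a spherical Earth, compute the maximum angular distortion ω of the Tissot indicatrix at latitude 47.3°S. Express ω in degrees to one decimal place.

17.9°

The Hobo–Dyer projection is cylindrical equal-area with φ₀ = 37.5°. Cylindrical equal-area (φ₀ = 37.5°): h = cos φ / cos 37.5° along meridians, k = cos 37.5° / cos φ along parallels; h·k = 1.
At 47.3°: h = 0.8548, k = 1.170; principal scales a = 1.170, b = 0.8548.
sin(ω/2) = (a − b)/(a + b) = 0.3151/2.025 = 0.1556, so ω = 2 arcsin(0.1556) ≈ 17.9°.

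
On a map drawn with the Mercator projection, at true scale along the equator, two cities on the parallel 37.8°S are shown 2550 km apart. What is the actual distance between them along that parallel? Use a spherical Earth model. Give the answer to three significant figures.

2010 km

The Mercator projection is conformal; its linear scale factor is the same in every direction and equals sec φ = 1/cos φ.
Along the parallel at 37.8°, map distances are exaggerated by k = sec 37.8° = 1.266.
True distance = 2550 / 1.266 = 2550 × cos 37.8° ≈ 2010 km.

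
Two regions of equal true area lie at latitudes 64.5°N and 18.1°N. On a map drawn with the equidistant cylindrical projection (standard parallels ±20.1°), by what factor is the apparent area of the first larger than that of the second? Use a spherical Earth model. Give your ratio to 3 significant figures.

In the equirectangular projection with standard parallel φ₀ = 20.1° (x = Rλ cos φ₀, y = Rφ), meridians are true-scale (h = 1) and the parallel scale is k = cos φ₀ / cos φ.
Areal scale at 64.5°: h·k = 1.000 × 2.181 = 2.181.
Areal scale at 18.1°: h·k = 1.000 × 0.9880 = 0.9880.
Ratio = 2.181/0.9880 ≈ 2.21.

2.21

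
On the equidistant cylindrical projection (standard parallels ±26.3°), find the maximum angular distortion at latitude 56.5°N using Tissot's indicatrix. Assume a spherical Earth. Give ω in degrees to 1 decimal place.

27.5°

With standard parallel φ₀ = 26.3°, the equirectangular projection gives x = Rλ cos φ₀, y = Rφ, so h = 1 and k = cos 26.3° / cos φ.
At 56.5°: h = 1.000, k = 1.624; principal scales a = 1.624, b = 1.000.
sin(ω/2) = (a − b)/(a + b) = 0.6243/2.624 = 0.2379, so ω = 2 arcsin(0.2379) ≈ 27.5°.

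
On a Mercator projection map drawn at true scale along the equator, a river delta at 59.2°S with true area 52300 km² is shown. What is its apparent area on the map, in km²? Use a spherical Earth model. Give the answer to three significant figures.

Mercator is conformal, so the point scale is isotropic: h = k = sec φ = 1/cos φ.
Areal scale = k² = sec²φ = 1/cos²(59.2°) = 1/0.5120² = 3.814.
Apparent area = 52300 × 3.814 ≈ 199000 km².

199000 km²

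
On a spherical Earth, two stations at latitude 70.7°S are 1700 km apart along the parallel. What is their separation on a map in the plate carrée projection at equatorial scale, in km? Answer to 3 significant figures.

5140 km

In the plate carrée (x = Rλ, y = Rφ), meridians are true-scale (h = 1) and parallels are stretched by k = sec φ.
Along the parallel, k = sec 70.7° = 1/0.3305 = 3.026.
Map distance = 1700 × 3.026 ≈ 5140 km.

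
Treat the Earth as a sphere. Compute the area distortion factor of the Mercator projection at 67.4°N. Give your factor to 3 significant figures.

Mercator is conformal, so the point scale is isotropic: h = k = sec φ = 1/cos φ.
Areal scale = k² = sec²φ = 1/cos²(67.4°) = 1/0.3843² = 6.771.

6.77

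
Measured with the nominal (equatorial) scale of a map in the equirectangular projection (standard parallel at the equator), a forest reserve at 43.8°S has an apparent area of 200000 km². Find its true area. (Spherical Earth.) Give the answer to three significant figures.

144000 km²

For the equirectangular projection with φ₀ = 0 (plate carrée), h = 1 along meridians and k = sec φ along parallels.
Areal scale = h·k = 1 × sec φ; at 43.8°, h = 1.000, k = 1.386, so h·k = 1.386.
True area = apparent / (areal scale) = 200000 / 1.386 ≈ 144000 km².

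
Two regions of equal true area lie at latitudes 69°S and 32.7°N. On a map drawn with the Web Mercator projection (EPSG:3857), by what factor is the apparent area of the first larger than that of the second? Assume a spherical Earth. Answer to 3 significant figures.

Mercator is conformal with k = sec φ, so areal scale = k² = sec²φ.
At 69°: sec²(69°) = 1/0.3584² = 7.786.
At 32.7°: sec²(32.7°) = 1/0.8415² = 1.412.
Ratio = 7.786/1.412 = cos²(32.7°)/cos²(69°) ≈ 5.51.

5.51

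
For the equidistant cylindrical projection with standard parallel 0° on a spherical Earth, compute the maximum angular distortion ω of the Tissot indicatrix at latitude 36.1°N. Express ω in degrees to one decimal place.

In the plate carrée (x = Rλ, y = Rφ), meridians are true-scale (h = 1) and parallels are stretched by k = sec φ.
At 36.1°: h = 1.000, k = 1.238; principal scales a = 1.238, b = 1.000.
sin(ω/2) = (a − b)/(a + b) = 0.2376/2.238 = 0.1062, so ω = 2 arcsin(0.1062) ≈ 12.2°.

12.2°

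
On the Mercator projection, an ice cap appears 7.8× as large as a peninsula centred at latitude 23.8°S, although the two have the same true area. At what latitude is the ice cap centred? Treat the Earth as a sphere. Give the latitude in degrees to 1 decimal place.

70.9°

For equal true areas on Mercator, apparent areas scale as sec²φ, so the ratio is cos²φ₂ / cos²φ₁.
cos²φ₂ / cos²φ₁ = 7.8  ⇒  cos φ₁ = cos 23.8° / √7.8 = 0.9150/2.793 = 0.3276.
φ₁ = arccos(0.3276) ≈ 70.9°.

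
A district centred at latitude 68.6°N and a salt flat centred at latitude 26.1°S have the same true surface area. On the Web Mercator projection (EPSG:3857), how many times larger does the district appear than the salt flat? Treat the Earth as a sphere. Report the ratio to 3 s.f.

On Mercator, area is exaggerated by sec²φ = 1/cos²φ.
At 68.6°: sec²(68.6°) = 1/0.3649² = 7.511.
At 26.1°: sec²(26.1°) = 1/0.8980² = 1.240.
Ratio = 7.511/1.240 = cos²(26.1°)/cos²(68.6°) ≈ 6.06.

6.06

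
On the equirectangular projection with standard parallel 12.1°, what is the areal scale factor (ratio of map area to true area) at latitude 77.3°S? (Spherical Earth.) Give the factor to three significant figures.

With standard parallel φ₀ = 12.1°, the equirectangular projection gives x = Rλ cos φ₀, y = Rφ, so h = 1 and k = cos 12.1° / cos φ.
Areal scale = h·k = 1 × cos φ₀ / cos φ; at 77.3°, h = 1.000, k = 4.448, so h·k = 4.448.

4.45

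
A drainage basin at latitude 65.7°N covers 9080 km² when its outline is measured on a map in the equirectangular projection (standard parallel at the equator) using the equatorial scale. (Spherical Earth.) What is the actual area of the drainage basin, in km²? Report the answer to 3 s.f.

In the plate carrée (x = Rλ, y = Rφ), meridians are true-scale (h = 1) and parallels are stretched by k = sec φ.
Areal scale = h·k = 1 × sec φ; at 65.7°, h = 1.000, k = 2.430, so h·k = 2.430.
True area = apparent / (areal scale) = 9080 / 2.430 ≈ 3740 km².

3740 km²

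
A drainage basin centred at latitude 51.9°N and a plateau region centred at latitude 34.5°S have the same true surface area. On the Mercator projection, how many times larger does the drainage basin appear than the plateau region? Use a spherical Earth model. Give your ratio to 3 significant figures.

1.78

Mercator areal scale is sec²φ.
At 51.9°: sec²(51.9°) = 1/0.6170² = 2.627.
At 34.5°: sec²(34.5°) = 1/0.8241² = 1.472.
Ratio = 2.627/1.472 = cos²(34.5°)/cos²(51.9°) ≈ 1.78.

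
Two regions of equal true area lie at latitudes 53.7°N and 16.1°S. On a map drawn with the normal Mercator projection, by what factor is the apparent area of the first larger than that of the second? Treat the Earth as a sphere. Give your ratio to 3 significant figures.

2.63

On Mercator, area is exaggerated by sec²φ = 1/cos²φ.
At 53.7°: sec²(53.7°) = 1/0.5920² = 2.853.
At 16.1°: sec²(16.1°) = 1/0.9608² = 1.083.
Ratio = 2.853/1.083 = cos²(16.1°)/cos²(53.7°) ≈ 2.63.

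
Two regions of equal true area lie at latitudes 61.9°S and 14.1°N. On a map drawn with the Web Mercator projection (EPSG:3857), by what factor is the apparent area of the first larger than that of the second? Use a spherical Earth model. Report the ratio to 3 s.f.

4.24

On Mercator, area is exaggerated by sec²φ = 1/cos²φ.
At 61.9°: sec²(61.9°) = 1/0.4710² = 4.508.
At 14.1°: sec²(14.1°) = 1/0.9699² = 1.063.
Ratio = 4.508/1.063 = cos²(14.1°)/cos²(61.9°) ≈ 4.24.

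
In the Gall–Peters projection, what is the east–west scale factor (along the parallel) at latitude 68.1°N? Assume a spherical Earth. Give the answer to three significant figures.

1.90

The Gall–Peters projection is cylindrical equal-area with φ₀ = 45°. For cylindrical equal-area with standard parallel φ₀, h = cos φ / cos φ₀ and k = cos φ₀ / cos φ, so h·k = 1.
k = cos 45° / cos 68.1° = 0.7071/0.3730 = 1.896.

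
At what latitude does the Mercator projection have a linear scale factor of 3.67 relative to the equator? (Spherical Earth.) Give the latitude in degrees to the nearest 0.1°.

Mercator scale is k = sec φ = 1/cos φ.
1/cos φ = 3.67  ⇒  cos φ = 0.2725  ⇒  φ = arccos(0.2725) ≈ 74.2°.

74.2°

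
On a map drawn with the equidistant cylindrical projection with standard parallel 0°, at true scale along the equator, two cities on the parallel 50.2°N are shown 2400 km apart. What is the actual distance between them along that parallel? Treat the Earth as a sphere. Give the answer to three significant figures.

1540 km

For the equirectangular projection with φ₀ = 0 (plate carrée), h = 1 along meridians and k = sec φ along parallels.
Along the parallel at 50.2°, map distances are exaggerated by k = sec 50.2° = 1.562.
True distance = 2400 / 1.562 = 2400 × cos 50.2° ≈ 1540 km.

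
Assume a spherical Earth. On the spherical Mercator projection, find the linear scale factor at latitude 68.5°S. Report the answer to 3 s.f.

The Mercator projection is conformal; its linear scale factor is the same in every direction and equals sec φ = 1/cos φ.
k = 1/cos 68.5° = 1/0.3665 = 2.729.

2.73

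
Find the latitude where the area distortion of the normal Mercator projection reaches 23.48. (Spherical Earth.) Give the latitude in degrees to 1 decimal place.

78.1°

Mercator areal scale is sec²φ.
sec²φ = 23.48  ⇒  cos²φ = 0.04259  ⇒  cos φ = 0.2064.
φ = arccos(0.2064) ≈ 78.1°.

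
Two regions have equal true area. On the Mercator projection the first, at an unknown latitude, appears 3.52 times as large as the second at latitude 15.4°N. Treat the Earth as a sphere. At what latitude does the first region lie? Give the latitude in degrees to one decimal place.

59.1°

For equal true areas on Mercator, apparent areas scale as sec²φ, so the ratio is cos²φ₂ / cos²φ₁.
cos²φ₂ / cos²φ₁ = 3.52  ⇒  cos φ₁ = cos 15.4° / √3.52 = 0.9641/1.876 = 0.5139.
φ₁ = arccos(0.5139) ≈ 59.1°.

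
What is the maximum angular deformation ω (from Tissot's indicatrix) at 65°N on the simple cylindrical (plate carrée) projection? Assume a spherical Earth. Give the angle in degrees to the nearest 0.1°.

47.9°

Plate carrée maps x = Rλ, y = Rφ. The meridian scale is h = 1 and the parallel scale is k = 1/cos φ = sec φ.
At 65°: h = 1.000, k = 2.366; principal scales a = 2.366, b = 1.000.
sin(ω/2) = (a − b)/(a + b) = 1.366/3.366 = 0.4059, so ω = 2 arcsin(0.4059) ≈ 47.9°.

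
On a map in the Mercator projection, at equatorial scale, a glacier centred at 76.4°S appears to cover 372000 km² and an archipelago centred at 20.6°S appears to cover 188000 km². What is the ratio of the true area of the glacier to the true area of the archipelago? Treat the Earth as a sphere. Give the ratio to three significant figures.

Since Mercator area scale is 1/cos²φ, the true area equals the apparent area multiplied by cos²φ.
True area of glacier: 372000 × cos²(76.4°) = 372000 × 0.05529 = 20570 km².
True area of archipelago: 188000 × cos²(20.6°) = 188000 × 0.8762 = 164700 km².
Ratio = 20570 / 164700 ≈ 0.125.

0.125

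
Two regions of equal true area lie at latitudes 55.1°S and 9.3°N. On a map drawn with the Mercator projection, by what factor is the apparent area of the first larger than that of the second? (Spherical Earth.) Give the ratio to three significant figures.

Mercator areal scale is sec²φ.
At 55.1°: sec²(55.1°) = 1/0.5721² = 3.055.
At 9.3°: sec²(9.3°) = 1/0.9869² = 1.027.
Ratio = 3.055/1.027 = cos²(9.3°)/cos²(55.1°) ≈ 2.98.

2.98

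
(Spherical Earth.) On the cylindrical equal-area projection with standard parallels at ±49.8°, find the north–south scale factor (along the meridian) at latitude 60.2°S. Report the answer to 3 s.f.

0.770

Cylindrical equal-area (φ₀ = 49.8°): h = cos φ / cos 49.8° along meridians, k = cos 49.8° / cos φ along parallels; h·k = 1.
h = cos 60.2° / cos 49.8° = 0.4970/0.6455 = 0.7700.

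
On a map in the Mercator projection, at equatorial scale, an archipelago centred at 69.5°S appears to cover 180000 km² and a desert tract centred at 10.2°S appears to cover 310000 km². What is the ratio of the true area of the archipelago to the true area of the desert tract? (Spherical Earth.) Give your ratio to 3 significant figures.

0.0735

Since Mercator area scale is 1/cos²φ, the true area equals the apparent area multiplied by cos²φ.
True area of archipelago: 180000 × cos²(69.5°) = 180000 × 0.1226 = 22080 km².
True area of desert tract: 310000 × cos²(10.2°) = 310000 × 0.9686 = 300300 km².
Ratio = 22080 / 300300 ≈ 0.0735.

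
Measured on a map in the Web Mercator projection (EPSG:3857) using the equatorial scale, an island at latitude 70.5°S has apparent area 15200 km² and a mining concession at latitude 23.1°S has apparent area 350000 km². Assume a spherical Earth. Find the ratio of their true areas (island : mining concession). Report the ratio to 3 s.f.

0.00572

Mercator's areal exaggeration is sec²φ; hence true area = (apparent area) · cos²φ.
True area of island: 15200 × cos²(70.5°) = 15200 × 0.1114 = 1694 km².
True area of mining concession: 350000 × cos²(23.1°) = 350000 × 0.8461 = 296100 km².
Ratio = 1694 / 296100 ≈ 0.00572.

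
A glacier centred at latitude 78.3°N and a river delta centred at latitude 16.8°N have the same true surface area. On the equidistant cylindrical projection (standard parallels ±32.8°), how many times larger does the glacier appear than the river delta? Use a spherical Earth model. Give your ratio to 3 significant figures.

The equidistant cylindrical projection with φ₀ = 32.8° has h = 1 (meridians true) and k = cos φ₀ / cos φ along parallels.
Areal scale at 78.3°: h·k = 1.000 × 4.145 = 4.145.
Areal scale at 16.8°: h·k = 1.000 × 0.8780 = 0.8780.
Ratio = 4.145/0.8780 ≈ 4.72.

4.72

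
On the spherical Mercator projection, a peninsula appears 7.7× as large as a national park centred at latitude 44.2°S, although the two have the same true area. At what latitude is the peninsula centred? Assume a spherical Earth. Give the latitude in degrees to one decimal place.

For equal true areas on Mercator, apparent areas scale as sec²φ, so the ratio is cos²φ₂ / cos²φ₁.
cos²φ₂ / cos²φ₁ = 7.7  ⇒  cos φ₁ = cos 44.2° / √7.7 = 0.7169/2.775 = 0.2584.
φ₁ = arccos(0.2584) ≈ 75.0°.

75.0°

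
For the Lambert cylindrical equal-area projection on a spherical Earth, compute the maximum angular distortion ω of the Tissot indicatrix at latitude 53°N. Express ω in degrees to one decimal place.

55.8°

The Lambert cylindrical equal-area projection is the cylindrical equal-area projection with its standard parallel at the equator (φ₀ = 0). For cylindrical equal-area with standard parallel φ₀, h = cos φ / cos φ₀ and k = cos φ₀ / cos φ, so h·k = 1.
At 53°: h = 0.6018, k = 1.662; principal scales a = 1.662, b = 0.6018.
sin(ω/2) = (a − b)/(a + b) = 1.060/2.263 = 0.4682, so ω = 2 arcsin(0.4682) ≈ 55.8°.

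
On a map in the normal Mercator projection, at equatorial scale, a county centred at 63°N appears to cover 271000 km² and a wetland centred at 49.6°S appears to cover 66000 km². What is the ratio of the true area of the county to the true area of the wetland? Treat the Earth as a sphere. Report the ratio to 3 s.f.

2.01

Mercator's areal exaggeration is sec²φ; hence true area = (apparent area) · cos²φ.
True area of county: 271000 × cos²(63°) = 271000 × 0.2061 = 55860 km².
True area of wetland: 66000 × cos²(49.6°) = 66000 × 0.4201 = 27720 km².
Ratio = 55860 / 27720 ≈ 2.01.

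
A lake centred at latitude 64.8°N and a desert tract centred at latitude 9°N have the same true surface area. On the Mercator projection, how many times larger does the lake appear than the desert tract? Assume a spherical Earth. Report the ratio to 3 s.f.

Mercator is conformal with k = sec φ, so areal scale = k² = sec²φ.
At 64.8°: sec²(64.8°) = 1/0.4258² = 5.516.
At 9°: sec²(9°) = 1/0.9877² = 1.025.
Ratio = 5.516/1.025 = cos²(9°)/cos²(64.8°) ≈ 5.38.

5.38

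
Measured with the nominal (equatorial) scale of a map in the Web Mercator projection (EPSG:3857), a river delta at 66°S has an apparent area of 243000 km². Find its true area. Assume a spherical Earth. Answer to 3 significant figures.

40200 km²

Mercator is conformal, so the point scale is isotropic: h = k = sec φ = 1/cos φ.
Areal scale = k² = sec²φ = 1/cos²(66°) = 1/0.4067² = 6.045.
True area = apparent / (areal scale) = 243000 / 6.045 ≈ 40200 km².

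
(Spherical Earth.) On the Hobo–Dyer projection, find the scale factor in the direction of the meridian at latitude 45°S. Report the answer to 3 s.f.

Hobo–Dyer is a cylindrical equal-area projection with standard parallels at ±37.5°. Cylindrical equal-area (φ₀ = 37.5°): h = cos φ / cos 37.5° along meridians, k = cos 37.5° / cos φ along parallels; h·k = 1.
h = cos 45° / cos 37.5° = 0.7071/0.7934 = 0.8913.

0.891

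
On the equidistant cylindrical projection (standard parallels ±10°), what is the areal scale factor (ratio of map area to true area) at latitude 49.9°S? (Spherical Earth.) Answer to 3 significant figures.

In the equirectangular projection with standard parallel φ₀ = 10° (x = Rλ cos φ₀, y = Rφ), meridians are true-scale (h = 1) and the parallel scale is k = cos φ₀ / cos φ.
Areal scale = h·k = 1 × cos φ₀ / cos φ; at 49.9°, h = 1.000, k = 1.529, so h·k = 1.529.

1.53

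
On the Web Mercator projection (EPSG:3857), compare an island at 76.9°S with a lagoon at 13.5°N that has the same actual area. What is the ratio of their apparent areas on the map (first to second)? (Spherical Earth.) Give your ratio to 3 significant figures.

18.4

Mercator is conformal with k = sec φ, so areal scale = k² = sec²φ.
At 76.9°: sec²(76.9°) = 1/0.2267² = 19.47.
At 13.5°: sec²(13.5°) = 1/0.9724² = 1.058.
Ratio = 19.47/1.058 = cos²(13.5°)/cos²(76.9°) ≈ 18.4.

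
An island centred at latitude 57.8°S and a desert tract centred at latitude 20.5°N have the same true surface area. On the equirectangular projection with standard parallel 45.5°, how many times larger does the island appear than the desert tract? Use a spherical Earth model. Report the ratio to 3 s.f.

With standard parallel φ₀ = 45.5°, the equirectangular projection gives x = Rλ cos φ₀, y = Rφ, so h = 1 and k = cos 45.5° / cos φ.
Areal scale at 57.8°: h·k = 1.000 × 1.315 = 1.315.
Areal scale at 20.5°: h·k = 1.000 × 0.7483 = 0.7483.
Ratio = 1.315/0.7483 ≈ 1.76.

1.76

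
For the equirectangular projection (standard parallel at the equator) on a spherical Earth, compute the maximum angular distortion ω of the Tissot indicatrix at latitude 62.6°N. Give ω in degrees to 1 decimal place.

43.4°

Plate carrée maps x = Rλ, y = Rφ. The meridian scale is h = 1 and the parallel scale is k = 1/cos φ = sec φ.
At 62.6°: h = 1.000, k = 2.173; principal scales a = 2.173, b = 1.000.
sin(ω/2) = (a − b)/(a + b) = 1.173/3.173 = 0.3697, so ω = 2 arcsin(0.3697) ≈ 43.4°.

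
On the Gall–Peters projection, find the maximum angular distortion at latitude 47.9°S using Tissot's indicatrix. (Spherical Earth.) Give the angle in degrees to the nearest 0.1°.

The Gall–Peters projection is cylindrical equal-area with φ₀ = 45°. A cylindrical equal-area projection with standard parallel φ₀ has meridian scale h = cos φ / cos φ₀ and parallel scale k = cos φ₀ / cos φ (so areas are preserved, h·k = 1).
At 47.9°: h = 0.9481, k = 1.055; principal scales a = 1.055, b = 0.9481.
sin(ω/2) = (a − b)/(a + b) = 0.1066/2.003 = 0.05322, so ω = 2 arcsin(0.05322) ≈ 6.1°.

6.1°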